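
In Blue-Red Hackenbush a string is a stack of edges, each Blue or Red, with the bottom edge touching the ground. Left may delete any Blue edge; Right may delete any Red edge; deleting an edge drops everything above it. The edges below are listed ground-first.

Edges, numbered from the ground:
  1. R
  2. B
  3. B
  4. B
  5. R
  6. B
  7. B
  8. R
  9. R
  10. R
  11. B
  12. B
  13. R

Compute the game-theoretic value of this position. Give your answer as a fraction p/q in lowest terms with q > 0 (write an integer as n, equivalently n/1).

-627/4096

Build val(s[:k]) for k = 1..13, string s = R B B B R B B R R R B B R.
step 1: add R to get R; options L={  } R={ 0 } → -1
step 2: add B to get RB; options L={ -1 } R={ 0 } → -1/2
step 3: add B to get RBB; options L={ -1; -1/2 } R={ 0 } → -1/4
step 4: add B to get RBBB; options L={ -1; -1/2; -1/4 } R={ 0 } → -1/8
step 5: add R to get RBBBR; options L={ -1; -1/2; -1/4 } R={ -1/8; 0 } → -3/16
step 6: add B to get RBBBRB; options L={ -1; -1/2; -1/4; -3/16 } R={ -1/8; 0 } → -5/32
step 7: add B to get RBBBRBB; options L={ -1; -1/2; -1/4; -3/16; -5/32 } R={ -1/8; 0 } → -9/64
step 8: add R to get RBBBRBBR; options L={ -1; -1/2; -1/4; -3/16; -5/32 } R={ -9/64; -1/8; 0 } → -19/128
step 9: add R to get RBBBRBBRR; options L={ -1; -1/2; -1/4; -3/16; -5/32 } R={ -19/128; -9/64; -1/8; 0 } → -39/256
step 10: add R to get RBBBRBBRRR; options L={ -1; -1/2; -1/4; -3/16; -5/32 } R={ -39/256; -19/128; -9/64; -1/8; 0 } → -79/512
step 11: add B to get RBBBRBBRRRB; options L={ -1; -1/2; -1/4; -3/16; -5/32; -79/512 } R={ -39/256; -19/128; -9/64; -1/8; 0 } → -157/1024
step 12: add B to get RBBBRBBRRRBB; options L={ -1; -1/2; -1/4; -3/16; -5/32; -79/512; -157/1024 } R={ -39/256; -19/128; -9/64; -1/8; 0 } → -313/2048
step 13: add R to get RBBBRBBRRRBBR; options L={ -1; -1/2; -1/4; -3/16; -5/32; -79/512; -157/1024 } R={ -313/2048; -39/256; -19/128; -9/64; -1/8; 0 } → -627/4096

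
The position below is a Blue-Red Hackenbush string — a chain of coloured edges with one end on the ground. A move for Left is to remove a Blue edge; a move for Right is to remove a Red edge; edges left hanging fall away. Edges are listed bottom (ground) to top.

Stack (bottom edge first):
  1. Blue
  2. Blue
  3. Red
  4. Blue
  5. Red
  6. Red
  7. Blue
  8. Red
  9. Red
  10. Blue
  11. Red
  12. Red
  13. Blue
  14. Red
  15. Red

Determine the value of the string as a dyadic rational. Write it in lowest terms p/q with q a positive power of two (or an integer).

Build v(s[:k]) for k = 1..15, string s = Blue Blue Red Blue Red Red Blue Red Red Blue Red Red Blue Red Red.
v(B) = { 0 | ∅ } ⇒ 1
v(BB) = { 0 1 | ∅ } ⇒ 2
v(BBR) = { 0 1 | 2 } ⇒ 3/2
v(BBRB) = { 0 1 3/2 | 2 } ⇒ 7/4
v(BBRBR) = { 0 1 3/2 | 7/4 2 } ⇒ 13/8
v(BBRBRR) = { 0 1 3/2 | 13/8 7/4 2 } ⇒ 25/16
v(BBRBRRB) = { 0 1 3/2 25/16 | 13/8 7/4 2 } ⇒ 51/32
v(BBRBRRBR) = { 0 1 3/2 25/16 | 51/32 13/8 7/4 2 } ⇒ 101/64
v(BBRBRRBRR) = { 0 1 3/2 25/16 | 101/64 51/32 13/8 7/4 2 } ⇒ 201/128
v(BBRBRRBRRB) = { 0 1 3/2 25/16 201/128 | 101/64 51/32 13/8 7/4 2 } ⇒ 403/256
v(BBRBRRBRRBR) = { 0 1 3/2 25/16 201/128 | 403/256 101/64 51/32 13/8 7/4 2 } ⇒ 805/512
v(BBRBRRBRRBRR) = { 0 1 3/2 25/16 201/128 | 805/512 403/256 101/64 51/32 13/8 7/4 2 } ⇒ 1609/1024
v(BBRBRRBRRBRRB) = { 0 1 3/2 25/16 201/128 1609/1024 | 805/512 403/256 101/64 51/32 13/8 7/4 2 } ⇒ 3219/2048
v(BBRBRRBRRBRRBR) = { 0 1 3/2 25/16 201/128 1609/1024 | 3219/2048 805/512 403/256 101/64 51/32 13/8 7/4 2 } ⇒ 6437/4096
v(BBRBRRBRRBRRBRR) = { 0 1 3/2 25/16 201/128 1609/1024 | 6437/4096 3219/2048 805/512 403/256 101/64 51/32 13/8 7/4 2 } ⇒ 12873/8192

12873/8192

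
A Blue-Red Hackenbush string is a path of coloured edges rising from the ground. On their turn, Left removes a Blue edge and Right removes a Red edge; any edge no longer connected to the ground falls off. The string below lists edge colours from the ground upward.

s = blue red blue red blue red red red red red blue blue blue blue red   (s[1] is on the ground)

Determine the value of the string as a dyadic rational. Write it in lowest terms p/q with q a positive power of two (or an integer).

step 1: add blue to get b; options L={ 0 } R={ none } → 1
step 2: add red to get br; options L={ 0 } R={ 1 } → 1/2
step 3: add blue to get brb; options L={ 0, 1/2 } R={ 1 } → 3/4
step 4: add red to get brbr; options L={ 0, 1/2 } R={ 3/4, 1 } → 5/8
step 5: add blue to get brbrb; options L={ 0, 1/2, 5/8 } R={ 3/4, 1 } → 11/16
step 6: add red to get brbrbr; options L={ 0, 1/2, 5/8 } R={ 11/16, 3/4, 1 } → 21/32
step 7: add red to get brbrbrr; options L={ 0, 1/2, 5/8 } R={ 21/32, 11/16, 3/4, 1 } → 41/64
step 8: add red to get brbrbrrr; options L={ 0, 1/2, 5/8 } R={ 41/64, 21/32, 11/16, 3/4, 1 } → 81/128
step 9: add red to get brbrbrrrr; options L={ 0, 1/2, 5/8 } R={ 81/128, 41/64, 21/32, 11/16, 3/4, 1 } → 161/256
step 10: add red to get brbrbrrrrr; options L={ 0, 1/2, 5/8 } R={ 161/256, 81/128, 41/64, 21/32, 11/16, 3/4, 1 } → 321/512
step 11: add blue to get brbrbrrrrrb; options L={ 0, 1/2, 5/8, 321/512 } R={ 161/256, 81/128, 41/64, 21/32, 11/16, 3/4, 1 } → 643/1024
step 12: add blue to get brbrbrrrrrbb; options L={ 0, 1/2, 5/8, 321/512, 643/1024 } R={ 161/256, 81/128, 41/64, 21/32, 11/16, 3/4, 1 } → 1287/2048
step 13: add blue to get brbrbrrrrrbbb; options L={ 0, 1/2, 5/8, 321/512, 643/1024, 1287/2048 } R={ 161/256, 81/128, 41/64, 21/32, 11/16, 3/4, 1 } → 2575/4096
step 14: add blue to get brbrbrrrrrbbbb; options L={ 0, 1/2, 5/8, 321/512, 643/1024, 1287/2048, 2575/4096 } R={ 161/256, 81/128, 41/64, 21/32, 11/16, 3/4, 1 } → 5151/8192
step 15: add red to get brbrbrrrrrbbbbr; options L={ 0, 1/2, 5/8, 321/512, 643/1024, 1287/2048, 2575/4096 } R={ 5151/8192, 161/256, 81/128, 41/64, 21/32, 11/16, 3/4, 1 } → 10301/16384

10301/16384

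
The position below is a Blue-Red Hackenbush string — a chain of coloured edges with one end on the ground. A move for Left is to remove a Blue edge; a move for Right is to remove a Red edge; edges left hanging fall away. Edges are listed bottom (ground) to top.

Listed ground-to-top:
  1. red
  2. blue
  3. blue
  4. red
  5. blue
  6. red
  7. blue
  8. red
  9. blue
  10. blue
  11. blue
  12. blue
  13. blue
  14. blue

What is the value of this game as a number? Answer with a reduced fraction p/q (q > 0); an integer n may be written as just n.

-2689/8192

Build G(s[:k]) for k = 1..14, string s = red blue blue red blue red blue red blue blue blue blue blue blue.
G_1 [r]  L=[(no moves)]  R=[0]  -> -1
G_2 [rb]  L=[-1]  R=[0]  -> -1/2
G_3 [rbb]  L=[-1, -1/2]  R=[0]  -> -1/4
G_4 [rbbr]  L=[-1, -1/2]  R=[-1/4, 0]  -> -3/8
G_5 [rbbrb]  L=[-1, -1/2, -3/8]  R=[-1/4, 0]  -> -5/16
G_6 [rbbrbr]  L=[-1, -1/2, -3/8]  R=[-5/16, -1/4, 0]  -> -11/32
G_7 [rbbrbrb]  L=[-1, -1/2, -3/8, -11/32]  R=[-5/16, -1/4, 0]  -> -21/64
G_8 [rbbrbrbr]  L=[-1, -1/2, -3/8, -11/32]  R=[-21/64, -5/16, -1/4, 0]  -> -43/128
G_9 [rbbrbrbrb]  L=[-1, -1/2, -3/8, -11/32, -43/128]  R=[-21/64, -5/16, -1/4, 0]  -> -85/256
G_10 [rbbrbrbrbb]  L=[-1, -1/2, -3/8, -11/32, -43/128, -85/256]  R=[-21/64, -5/16, -1/4, 0]  -> -169/512
G_11 [rbbrbrbrbbb]  L=[-1, -1/2, -3/8, -11/32, -43/128, -85/256, -169/512]  R=[-21/64, -5/16, -1/4, 0]  -> -337/1024
G_12 [rbbrbrbrbbbb]  L=[-1, -1/2, -3/8, -11/32, -43/128, -85/256, -169/512, -337/1024]  R=[-21/64, -5/16, -1/4, 0]  -> -673/2048
G_13 [rbbrbrbrbbbbb]  L=[-1, -1/2, -3/8, -11/32, -43/128, -85/256, -169/512, -337/1024, -673/2048]  R=[-21/64, -5/16, -1/4, 0]  -> -1345/4096
G_14 [rbbrbrbrbbbbbb]  L=[-1, -1/2, -3/8, -11/32, -43/128, -85/256, -169/512, -337/1024, -673/2048, -1345/4096]  R=[-21/64, -5/16, -1/4, 0]  -> -2689/8192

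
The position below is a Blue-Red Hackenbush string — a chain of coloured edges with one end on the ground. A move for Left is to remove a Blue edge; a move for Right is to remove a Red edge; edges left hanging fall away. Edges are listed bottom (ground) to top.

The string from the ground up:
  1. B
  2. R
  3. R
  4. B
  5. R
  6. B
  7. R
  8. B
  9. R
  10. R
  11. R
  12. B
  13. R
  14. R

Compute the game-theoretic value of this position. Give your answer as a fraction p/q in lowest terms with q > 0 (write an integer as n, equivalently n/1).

2697/8192

Recurse on prefixes of the 14-edge string B R R B R B R B R R R B R R:
val(B) = { 0 | none } => 1
val(BR) = { 0 | 1 } => 1/2
val(BRR) = { 0 | 1/2 1 } => 1/4
val(BRRB) = { 0 1/4 | 1/2 1 } => 3/8
val(BRRBR) = { 0 1/4 | 3/8 1/2 1 } => 5/16
val(BRRBRB) = { 0 1/4 5/16 | 3/8 1/2 1 } => 11/32
val(BRRBRBR) = { 0 1/4 5/16 | 11/32 3/8 1/2 1 } => 21/64
val(BRRBRBRB) = { 0 1/4 5/16 21/64 | 11/32 3/8 1/2 1 } => 43/128
val(BRRBRBRBR) = { 0 1/4 5/16 21/64 | 43/128 11/32 3/8 1/2 1 } => 85/256
val(BRRBRBRBRR) = { 0 1/4 5/16 21/64 | 85/256 43/128 11/32 3/8 1/2 1 } => 169/512
val(BRRBRBRBRRR) = { 0 1/4 5/16 21/64 | 169/512 85/256 43/128 11/32 3/8 1/2 1 } => 337/1024
val(BRRBRBRBRRRB) = { 0 1/4 5/16 21/64 337/1024 | 169/512 85/256 43/128 11/32 3/8 1/2 1 } => 675/2048
val(BRRBRBRBRRRBR) = { 0 1/4 5/16 21/64 337/1024 | 675/2048 169/512 85/256 43/128 11/32 3/8 1/2 1 } => 1349/4096
val(BRRBRBRBRRRBRR) = { 0 1/4 5/16 21/64 337/1024 | 1349/4096 675/2048 169/512 85/256 43/128 11/32 3/8 1/2 1 } => 2697/8192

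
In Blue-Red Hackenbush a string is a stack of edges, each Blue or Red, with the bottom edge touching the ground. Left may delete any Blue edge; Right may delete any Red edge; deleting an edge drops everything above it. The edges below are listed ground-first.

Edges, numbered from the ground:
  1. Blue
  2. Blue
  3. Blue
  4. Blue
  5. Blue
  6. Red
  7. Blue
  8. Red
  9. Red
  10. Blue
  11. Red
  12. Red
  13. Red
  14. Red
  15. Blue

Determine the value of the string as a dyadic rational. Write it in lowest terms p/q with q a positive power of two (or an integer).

4675/1024

Recurse on prefixes of the 15-edge string Blue Blue Blue Blue Blue Red Blue Red Red Blue Red Red Red Red Blue:
1 of 15 · B · max L 0 · min R +∞ gives 1
2 of 15 · BB · max L 1 · min R +∞ gives 2
3 of 15 · BBB · max L 2 · min R +∞ gives 3
4 of 15 · BBBB · max L 3 · min R +∞ gives 4
5 of 15 · BBBBB · max L 4 · min R +∞ gives 5
6 of 15 · BBBBBR · max L 4 · min R 5 gives 9/2
7 of 15 · BBBBBRB · max L 9/2 · min R 5 gives 19/4
8 of 15 · BBBBBRBR · max L 9/2 · min R 19/4 gives 37/8
9 of 15 · BBBBBRBRR · max L 9/2 · min R 37/8 gives 73/16
10 of 15 · BBBBBRBRRB · max L 73/16 · min R 37/8 gives 147/32
11 of 15 · BBBBBRBRRBR · max L 73/16 · min R 147/32 gives 293/64
12 of 15 · BBBBBRBRRBRR · max L 73/16 · min R 293/64 gives 585/128
13 of 15 · BBBBBRBRRBRRR · max L 73/16 · min R 585/128 gives 1169/256
14 of 15 · BBBBBRBRRBRRRR · max L 73/16 · min R 1169/256 gives 2337/512
15 of 15 · BBBBBRBRRBRRRRB · max L 2337/512 · min R 1169/256 gives 4675/1024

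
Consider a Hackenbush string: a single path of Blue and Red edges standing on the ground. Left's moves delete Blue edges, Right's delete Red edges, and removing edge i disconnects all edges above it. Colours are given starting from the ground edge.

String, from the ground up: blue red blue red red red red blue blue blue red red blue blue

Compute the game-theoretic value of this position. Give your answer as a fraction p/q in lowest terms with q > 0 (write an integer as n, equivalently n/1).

g(b) = { 0 | ∅ } = 1
g(br) = { 0 | 1 } = 1/2
g(brb) = { 0; 1/2 | 1 } = 3/4
g(brbr) = { 0; 1/2 | 3/4; 1 } = 5/8
g(brbrr) = { 0; 1/2 | 5/8; 3/4; 1 } = 9/16
g(brbrrr) = { 0; 1/2 | 9/16; 5/8; 3/4; 1 } = 17/32
g(brbrrrr) = { 0; 1/2 | 17/32; 9/16; 5/8; 3/4; 1 } = 33/64
g(brbrrrrb) = { 0; 1/2; 33/64 | 17/32; 9/16; 5/8; 3/4; 1 } = 67/128
g(brbrrrrbb) = { 0; 1/2; 33/64; 67/128 | 17/32; 9/16; 5/8; 3/4; 1 } = 135/256
g(brbrrrrbbb) = { 0; 1/2; 33/64; 67/128; 135/256 | 17/32; 9/16; 5/8; 3/4; 1 } = 271/512
g(brbrrrrbbbr) = { 0; 1/2; 33/64; 67/128; 135/256 | 271/512; 17/32; 9/16; 5/8; 3/4; 1 } = 541/1024
g(brbrrrrbbbrr) = { 0; 1/2; 33/64; 67/128; 135/256 | 541/1024; 271/512; 17/32; 9/16; 5/8; 3/4; 1 } = 1081/2048
g(brbrrrrbbbrrb) = { 0; 1/2; 33/64; 67/128; 135/256; 1081/2048 | 541/1024; 271/512; 17/32; 9/16; 5/8; 3/4; 1 } = 2163/4096
g(brbrrrrbbbrrbb) = { 0; 1/2; 33/64; 67/128; 135/256; 1081/2048; 2163/4096 | 541/1024; 271/512; 17/32; 9/16; 5/8; 3/4; 1 } = 4327/8192

4327/8192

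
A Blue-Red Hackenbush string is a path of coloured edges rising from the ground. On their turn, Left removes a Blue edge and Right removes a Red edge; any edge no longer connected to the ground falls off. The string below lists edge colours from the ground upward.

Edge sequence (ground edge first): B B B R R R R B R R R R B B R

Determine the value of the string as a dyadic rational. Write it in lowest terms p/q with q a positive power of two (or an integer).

8461/4096

Build g(s[:k]) for k = 1..15, string s = B B B R R R R B R R R R B B R.
1 of 15 · B · max L 0 · min R +∞ => 1
2 of 15 · BB · max L 1 · min R +∞ => 2
3 of 15 · BBB · max L 2 · min R +∞ => 3
4 of 15 · BBBR · max L 2 · min R 3 => 5/2
5 of 15 · BBBRR · max L 2 · min R 5/2 => 9/4
6 of 15 · BBBRRR · max L 2 · min R 9/4 => 17/8
7 of 15 · BBBRRRR · max L 2 · min R 17/8 => 33/16
8 of 15 · BBBRRRRB · max L 33/16 · min R 17/8 => 67/32
9 of 15 · BBBRRRRBR · max L 33/16 · min R 67/32 => 133/64
10 of 15 · BBBRRRRBRR · max L 33/16 · min R 133/64 => 265/128
11 of 15 · BBBRRRRBRRR · max L 33/16 · min R 265/128 => 529/256
12 of 15 · BBBRRRRBRRRR · max L 33/16 · min R 529/256 => 1057/512
13 of 15 · BBBRRRRBRRRRB · max L 1057/512 · min R 529/256 => 2115/1024
14 of 15 · BBBRRRRBRRRRBB · max L 2115/1024 · min R 529/256 => 4231/2048
15 of 15 · BBBRRRRBRRRRBBR · max L 2115/1024 · min R 4231/2048 => 8461/4096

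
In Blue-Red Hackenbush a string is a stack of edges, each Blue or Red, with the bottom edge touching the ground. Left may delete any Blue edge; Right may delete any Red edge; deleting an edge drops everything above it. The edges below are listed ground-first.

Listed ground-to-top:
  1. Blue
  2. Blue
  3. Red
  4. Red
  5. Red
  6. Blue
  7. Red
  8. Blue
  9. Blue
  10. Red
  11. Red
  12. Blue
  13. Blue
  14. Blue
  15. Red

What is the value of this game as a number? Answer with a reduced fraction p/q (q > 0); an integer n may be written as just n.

Build value(s[:k]) for k = 1..15, string s = Blue Blue Red Red Red Blue Red Blue Blue Red Red Blue Blue Blue Red.
1 of 15 · B · max L 0 · min R +∞ -> 1
2 of 15 · BB · max L 1 · min R +∞ -> 2
3 of 15 · BBR · max L 1 · min R 2 -> 3/2
4 of 15 · BBRR · max L 1 · min R 3/2 -> 5/4
5 of 15 · BBRRR · max L 1 · min R 5/4 -> 9/8
6 of 15 · BBRRRB · max L 9/8 · min R 5/4 -> 19/16
7 of 15 · BBRRRBR · max L 9/8 · min R 19/16 -> 37/32
8 of 15 · BBRRRBRB · max L 37/32 · min R 19/16 -> 75/64
9 of 15 · BBRRRBRBB · max L 75/64 · min R 19/16 -> 151/128
10 of 15 · BBRRRBRBBR · max L 75/64 · min R 151/128 -> 301/256
11 of 15 · BBRRRBRBBRR · max L 75/64 · min R 301/256 -> 601/512
12 of 15 · BBRRRBRBBRRB · max L 601/512 · min R 301/256 -> 1203/1024
13 of 15 · BBRRRBRBBRRBB · max L 1203/1024 · min R 301/256 -> 2407/2048
14 of 15 · BBRRRBRBBRRBBB · max L 2407/2048 · min R 301/256 -> 4815/4096
15 of 15 · BBRRRBRBBRRBBBR · max L 2407/2048 · min R 4815/4096 -> 9629/8192

9629/8192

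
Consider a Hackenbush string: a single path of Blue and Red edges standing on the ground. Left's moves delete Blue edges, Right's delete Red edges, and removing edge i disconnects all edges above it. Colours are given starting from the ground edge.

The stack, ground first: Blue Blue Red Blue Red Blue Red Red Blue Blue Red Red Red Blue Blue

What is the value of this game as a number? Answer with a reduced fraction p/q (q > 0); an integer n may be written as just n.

13511/8192

edge 1 of 15 (Blue): { 0 | — } gives 1
edge 2 of 15 (Blue): { 0; 1 | — } gives 2
edge 3 of 15 (Red): { 0; 1 | 2 } gives 3/2
edge 4 of 15 (Blue): { 0; 1; 3/2 | 2 } gives 7/4
edge 5 of 15 (Red): { 0; 1; 3/2 | 7/4; 2 } gives 13/8
edge 6 of 15 (Blue): { 0; 1; 3/2; 13/8 | 7/4; 2 } gives 27/16
edge 7 of 15 (Red): { 0; 1; 3/2; 13/8 | 27/16; 7/4; 2 } gives 53/32
edge 8 of 15 (Red): { 0; 1; 3/2; 13/8 | 53/32; 27/16; 7/4; 2 } gives 105/64
edge 9 of 15 (Blue): { 0; 1; 3/2; 13/8; 105/64 | 53/32; 27/16; 7/4; 2 } gives 211/128
edge 10 of 15 (Blue): { 0; 1; 3/2; 13/8; 105/64; 211/128 | 53/32; 27/16; 7/4; 2 } gives 423/256
edge 11 of 15 (Red): { 0; 1; 3/2; 13/8; 105/64; 211/128 | 423/256; 53/32; 27/16; 7/4; 2 } gives 845/512
edge 12 of 15 (Red): { 0; 1; 3/2; 13/8; 105/64; 211/128 | 845/512; 423/256; 53/32; 27/16; 7/4; 2 } gives 1689/1024
edge 13 of 15 (Red): { 0; 1; 3/2; 13/8; 105/64; 211/128 | 1689/1024; 845/512; 423/256; 53/32; 27/16; 7/4; 2 } gives 3377/2048
edge 14 of 15 (Blue): { 0; 1; 3/2; 13/8; 105/64; 211/128; 3377/2048 | 1689/1024; 845/512; 423/256; 53/32; 27/16; 7/4; 2 } gives 6755/4096
edge 15 of 15 (Blue): { 0; 1; 3/2; 13/8; 105/64; 211/128; 3377/2048; 6755/4096 | 1689/1024; 845/512; 423/256; 53/32; 27/16; 7/4; 2 } gives 13511/8192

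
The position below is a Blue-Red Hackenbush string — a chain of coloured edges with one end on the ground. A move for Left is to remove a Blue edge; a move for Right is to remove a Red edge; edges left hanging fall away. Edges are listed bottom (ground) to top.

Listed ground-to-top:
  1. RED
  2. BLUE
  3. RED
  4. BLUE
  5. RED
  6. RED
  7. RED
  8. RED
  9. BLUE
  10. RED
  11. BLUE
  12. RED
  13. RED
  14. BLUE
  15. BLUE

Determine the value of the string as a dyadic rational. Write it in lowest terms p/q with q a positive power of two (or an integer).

Build value(s[:k]) for k = 1..15, string s = RED BLUE RED BLUE RED RED RED RED BLUE RED BLUE RED RED BLUE BLUE.
step 1: add RED to get R; options L={ (no moves) } R={ 0 } = -1
step 2: add BLUE to get RB; options L={ -1 } R={ 0 } = -1/2
step 3: add RED to get RBR; options L={ -1 } R={ -1/2; 0 } = -3/4
step 4: add BLUE to get RBRB; options L={ -1; -3/4 } R={ -1/2; 0 } = -5/8
step 5: add RED to get RBRBR; options L={ -1; -3/4 } R={ -5/8; -1/2; 0 } = -11/16
step 6: add RED to get RBRBRR; options L={ -1; -3/4 } R={ -11/16; -5/8; -1/2; 0 } = -23/32
step 7: add RED to get RBRBRRR; options L={ -1; -3/4 } R={ -23/32; -11/16; -5/8; -1/2; 0 } = -47/64
step 8: add RED to get RBRBRRRR; options L={ -1; -3/4 } R={ -47/64; -23/32; -11/16; -5/8; -1/2; 0 } = -95/128
step 9: add BLUE to get RBRBRRRRB; options L={ -1; -3/4; -95/128 } R={ -47/64; -23/32; -11/16; -5/8; -1/2; 0 } = -189/256
step 10: add RED to get RBRBRRRRBR; options L={ -1; -3/4; -95/128 } R={ -189/256; -47/64; -23/32; -11/16; -5/8; -1/2; 0 } = -379/512
step 11: add BLUE to get RBRBRRRRBRB; options L={ -1; -3/4; -95/128; -379/512 } R={ -189/256; -47/64; -23/32; -11/16; -5/8; -1/2; 0 } = -757/1024
step 12: add RED to get RBRBRRRRBRBR; options L={ -1; -3/4; -95/128; -379/512 } R={ -757/1024; -189/256; -47/64; -23/32; -11/16; -5/8; -1/2; 0 } = -1515/2048
step 13: add RED to get RBRBRRRRBRBRR; options L={ -1; -3/4; -95/128; -379/512 } R={ -1515/2048; -757/1024; -189/256; -47/64; -23/32; -11/16; -5/8; -1/2; 0 } = -3031/4096
step 14: add BLUE to get RBRBRRRRBRBRRB; options L={ -1; -3/4; -95/128; -379/512; -3031/4096 } R={ -1515/2048; -757/1024; -189/256; -47/64; -23/32; -11/16; -5/8; -1/2; 0 } = -6061/8192
step 15: add BLUE to get RBRBRRRRBRBRRBB; options L={ -1; -3/4; -95/128; -379/512; -3031/4096; -6061/8192 } R={ -1515/2048; -757/1024; -189/256; -47/64; -23/32; -11/16; -5/8; -1/2; 0 } = -12121/16384

-12121/16384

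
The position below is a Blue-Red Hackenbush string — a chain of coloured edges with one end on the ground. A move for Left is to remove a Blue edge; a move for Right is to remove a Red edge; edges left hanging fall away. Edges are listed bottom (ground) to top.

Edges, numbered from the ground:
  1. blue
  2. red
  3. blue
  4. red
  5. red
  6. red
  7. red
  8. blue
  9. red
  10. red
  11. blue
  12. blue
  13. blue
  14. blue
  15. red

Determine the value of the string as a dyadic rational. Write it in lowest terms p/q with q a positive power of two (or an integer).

8509/16384

Prefix values for blue red blue red red red red blue red red blue blue blue blue red via {L|R} + simplicity:
b: Left { 0 }, Right { (no moves) } -> simplest 1
br: Left { 0 }, Right { 1 } -> simplest 1/2
brb: Left { 0,1/2 }, Right { 1 } -> simplest 3/4
brbr: Left { 0,1/2 }, Right { 3/4,1 } -> simplest 5/8
brbrr: Left { 0,1/2 }, Right { 5/8,3/4,1 } -> simplest 9/16
brbrrr: Left { 0,1/2 }, Right { 9/16,5/8,3/4,1 } -> simplest 17/32
brbrrrr: Left { 0,1/2 }, Right { 17/32,9/16,5/8,3/4,1 } -> simplest 33/64
brbrrrrb: Left { 0,1/2,33/64 }, Right { 17/32,9/16,5/8,3/4,1 } -> simplest 67/128
brbrrrrbr: Left { 0,1/2,33/64 }, Right { 67/128,17/32,9/16,5/8,3/4,1 } -> simplest 133/256
brbrrrrbrr: Left { 0,1/2,33/64 }, Right { 133/256,67/128,17/32,9/16,5/8,3/4,1 } -> simplest 265/512
brbrrrrbrrb: Left { 0,1/2,33/64,265/512 }, Right { 133/256,67/128,17/32,9/16,5/8,3/4,1 } -> simplest 531/1024
brbrrrrbrrbb: Left { 0,1/2,33/64,265/512,531/1024 }, Right { 133/256,67/128,17/32,9/16,5/8,3/4,1 } -> simplest 1063/2048
brbrrrrbrrbbb: Left { 0,1/2,33/64,265/512,531/1024,1063/2048 }, Right { 133/256,67/128,17/32,9/16,5/8,3/4,1 } -> simplest 2127/4096
brbrrrrbrrbbbb: Left { 0,1/2,33/64,265/512,531/1024,1063/2048,2127/4096 }, Right { 133/256,67/128,17/32,9/16,5/8,3/4,1 } -> simplest 4255/8192
brbrrrrbrrbbbbr: Left { 0,1/2,33/64,265/512,531/1024,1063/2048,2127/4096 }, Right { 4255/8192,133/256,67/128,17/32,9/16,5/8,3/4,1 } -> simplest 8509/16384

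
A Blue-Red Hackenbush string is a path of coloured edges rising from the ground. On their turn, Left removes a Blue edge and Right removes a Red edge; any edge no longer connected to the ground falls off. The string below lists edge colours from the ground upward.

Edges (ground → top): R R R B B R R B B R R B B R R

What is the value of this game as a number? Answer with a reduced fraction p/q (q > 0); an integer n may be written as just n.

Build val(s[:k]) for k = 1..15, string s = R R R B B R R B B R R B B R R.
R: Left { — }, Right { 0 } so simplest -1
RR: Left { — }, Right { -1 0 } so simplest -2
RRR: Left { — }, Right { -2 -1 0 } so simplest -3
RRRB: Left { -3 }, Right { -2 -1 0 } so simplest -5/2
RRRBB: Left { -3 -5/2 }, Right { -2 -1 0 } so simplest -9/4
RRRBBR: Left { -3 -5/2 }, Right { -9/4 -2 -1 0 } so simplest -19/8
RRRBBRR: Left { -3 -5/2 }, Right { -19/8 -9/4 -2 -1 0 } so simplest -39/16
RRRBBRRB: Left { -3 -5/2 -39/16 }, Right { -19/8 -9/4 -2 -1 0 } so simplest -77/32
RRRBBRRBB: Left { -3 -5/2 -39/16 -77/32 }, Right { -19/8 -9/4 -2 -1 0 } so simplest -153/64
RRRBBRRBBR: Left { -3 -5/2 -39/16 -77/32 }, Right { -153/64 -19/8 -9/4 -2 -1 0 } so simplest -307/128
RRRBBRRBBRR: Left { -3 -5/2 -39/16 -77/32 }, Right { -307/128 -153/64 -19/8 -9/4 -2 -1 0 } so simplest -615/256
RRRBBRRBBRRB: Left { -3 -5/2 -39/16 -77/32 -615/256 }, Right { -307/128 -153/64 -19/8 -9/4 -2 -1 0 } so simplest -1229/512
RRRBBRRBBRRBB: Left { -3 -5/2 -39/16 -77/32 -615/256 -1229/512 }, Right { -307/128 -153/64 -19/8 -9/4 -2 -1 0 } so simplest -2457/1024
RRRBBRRBBRRBBR: Left { -3 -5/2 -39/16 -77/32 -615/256 -1229/512 }, Right { -2457/1024 -307/128 -153/64 -19/8 -9/4 -2 -1 0 } so simplest -4915/2048
RRRBBRRBBRRBBRR: Left { -3 -5/2 -39/16 -77/32 -615/256 -1229/512 }, Right { -4915/2048 -2457/1024 -307/128 -153/64 -19/8 -9/4 -2 -1 0 } so simplest -9831/4096

-9831/4096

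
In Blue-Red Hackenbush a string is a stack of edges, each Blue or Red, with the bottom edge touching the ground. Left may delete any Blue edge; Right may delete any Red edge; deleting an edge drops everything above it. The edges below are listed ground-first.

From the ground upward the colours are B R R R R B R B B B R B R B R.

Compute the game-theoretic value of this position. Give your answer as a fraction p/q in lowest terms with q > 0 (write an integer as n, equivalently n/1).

Build g(s[:k]) for k = 1..15, string s = B R R R R B R B B B R B R B R.
1 of 15 · B · max L 0 · min R +∞ = 1
2 of 15 · BR · max L 0 · min R 1 = 1/2
3 of 15 · BRR · max L 0 · min R 1/2 = 1/4
4 of 15 · BRRR · max L 0 · min R 1/4 = 1/8
5 of 15 · BRRRR · max L 0 · min R 1/8 = 1/16
6 of 15 · BRRRRB · max L 1/16 · min R 1/8 = 3/32
7 of 15 · BRRRRBR · max L 1/16 · min R 3/32 = 5/64
8 of 15 · BRRRRBRB · max L 5/64 · min R 3/32 = 11/128
9 of 15 · BRRRRBRBB · max L 11/128 · min R 3/32 = 23/256
10 of 15 · BRRRRBRBBB · max L 23/256 · min R 3/32 = 47/512
11 of 15 · BRRRRBRBBBR · max L 23/256 · min R 47/512 = 93/1024
12 of 15 · BRRRRBRBBBRB · max L 93/1024 · min R 47/512 = 187/2048
13 of 15 · BRRRRBRBBBRBR · max L 93/1024 · min R 187/2048 = 373/4096
14 of 15 · BRRRRBRBBBRBRB · max L 373/4096 · min R 187/2048 = 747/8192
15 of 15 · BRRRRBRBBBRBRBR · max L 373/4096 · min R 747/8192 = 1493/16384

1493/16384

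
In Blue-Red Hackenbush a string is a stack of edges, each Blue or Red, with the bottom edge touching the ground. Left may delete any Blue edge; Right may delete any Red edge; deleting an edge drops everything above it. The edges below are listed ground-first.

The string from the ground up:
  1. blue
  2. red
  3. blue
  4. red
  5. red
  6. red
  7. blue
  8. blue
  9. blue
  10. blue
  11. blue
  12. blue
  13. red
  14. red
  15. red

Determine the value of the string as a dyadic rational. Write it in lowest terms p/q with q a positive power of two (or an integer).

9201/16384

Recurse on prefixes of the 15-edge string blue red blue red red red blue blue blue blue blue blue red red red:
edge 1 of 15 (blue): { 0 |  } ⇒ 1
edge 2 of 15 (red): { 0 | 1 } ⇒ 1/2
edge 3 of 15 (blue): { 0; 1/2 | 1 } ⇒ 3/4
edge 4 of 15 (red): { 0; 1/2 | 3/4; 1 } ⇒ 5/8
edge 5 of 15 (red): { 0; 1/2 | 5/8; 3/4; 1 } ⇒ 9/16
edge 6 of 15 (red): { 0; 1/2 | 9/16; 5/8; 3/4; 1 } ⇒ 17/32
edge 7 of 15 (blue): { 0; 1/2; 17/32 | 9/16; 5/8; 3/4; 1 } ⇒ 35/64
edge 8 of 15 (blue): { 0; 1/2; 17/32; 35/64 | 9/16; 5/8; 3/4; 1 } ⇒ 71/128
edge 9 of 15 (blue): { 0; 1/2; 17/32; 35/64; 71/128 | 9/16; 5/8; 3/4; 1 } ⇒ 143/256
edge 10 of 15 (blue): { 0; 1/2; 17/32; 35/64; 71/128; 143/256 | 9/16; 5/8; 3/4; 1 } ⇒ 287/512
edge 11 of 15 (blue): { 0; 1/2; 17/32; 35/64; 71/128; 143/256; 287/512 | 9/16; 5/8; 3/4; 1 } ⇒ 575/1024
edge 12 of 15 (blue): { 0; 1/2; 17/32; 35/64; 71/128; 143/256; 287/512; 575/1024 | 9/16; 5/8; 3/4; 1 } ⇒ 1151/2048
edge 13 of 15 (red): { 0; 1/2; 17/32; 35/64; 71/128; 143/256; 287/512; 575/1024 | 1151/2048; 9/16; 5/8; 3/4; 1 } ⇒ 2301/4096
edge 14 of 15 (red): { 0; 1/2; 17/32; 35/64; 71/128; 143/256; 287/512; 575/1024 | 2301/4096; 1151/2048; 9/16; 5/8; 3/4; 1 } ⇒ 4601/8192
edge 15 of 15 (red): { 0; 1/2; 17/32; 35/64; 71/128; 143/256; 287/512; 575/1024 | 4601/8192; 2301/4096; 1151/2048; 9/16; 5/8; 3/4; 1 } ⇒ 9201/16384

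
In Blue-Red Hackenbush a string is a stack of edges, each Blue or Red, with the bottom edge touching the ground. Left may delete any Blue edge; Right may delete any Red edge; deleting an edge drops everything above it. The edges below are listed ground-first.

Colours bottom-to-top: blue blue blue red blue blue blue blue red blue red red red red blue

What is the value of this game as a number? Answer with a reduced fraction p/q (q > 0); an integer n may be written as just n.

1 of 15 · b · max L 0 · min R +∞ = 1
2 of 15 · bb · max L 1 · min R +∞ = 2
3 of 15 · bbb · max L 2 · min R +∞ = 3
4 of 15 · bbbr · max L 2 · min R 3 = 5/2
5 of 15 · bbbrb · max L 5/2 · min R 3 = 11/4
6 of 15 · bbbrbb · max L 11/4 · min R 3 = 23/8
7 of 15 · bbbrbbb · max L 23/8 · min R 3 = 47/16
8 of 15 · bbbrbbbb · max L 47/16 · min R 3 = 95/32
9 of 15 · bbbrbbbbr · max L 47/16 · min R 95/32 = 189/64
10 of 15 · bbbrbbbbrb · max L 189/64 · min R 95/32 = 379/128
11 of 15 · bbbrbbbbrbr · max L 189/64 · min R 379/128 = 757/256
12 of 15 · bbbrbbbbrbrr · max L 189/64 · min R 757/256 = 1513/512
13 of 15 · bbbrbbbbrbrrr · max L 189/64 · min R 1513/512 = 3025/1024
14 of 15 · bbbrbbbbrbrrrr · max L 189/64 · min R 3025/1024 = 6049/2048
15 of 15 · bbbrbbbbrbrrrrb · max L 6049/2048 · min R 3025/1024 = 12099/4096

12099/4096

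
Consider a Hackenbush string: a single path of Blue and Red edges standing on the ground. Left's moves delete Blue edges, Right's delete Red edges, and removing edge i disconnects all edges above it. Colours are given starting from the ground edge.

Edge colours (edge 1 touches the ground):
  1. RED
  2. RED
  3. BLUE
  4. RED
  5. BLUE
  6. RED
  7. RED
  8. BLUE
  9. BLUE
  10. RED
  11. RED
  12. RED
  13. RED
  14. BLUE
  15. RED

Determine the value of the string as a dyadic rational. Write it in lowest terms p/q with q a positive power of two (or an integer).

R: Left { none }, Right { 0 } ⇒ simplest -1
RR: Left { none }, Right { -1,0 } ⇒ simplest -2
RRB: Left { -2 }, Right { -1,0 } ⇒ simplest -3/2
RRBR: Left { -2 }, Right { -3/2,-1,0 } ⇒ simplest -7/4
RRBRB: Left { -2,-7/4 }, Right { -3/2,-1,0 } ⇒ simplest -13/8
RRBRBR: Left { -2,-7/4 }, Right { -13/8,-3/2,-1,0 } ⇒ simplest -27/16
RRBRBRR: Left { -2,-7/4 }, Right { -27/16,-13/8,-3/2,-1,0 } ⇒ simplest -55/32
RRBRBRRB: Left { -2,-7/4,-55/32 }, Right { -27/16,-13/8,-3/2,-1,0 } ⇒ simplest -109/64
RRBRBRRBB: Left { -2,-7/4,-55/32,-109/64 }, Right { -27/16,-13/8,-3/2,-1,0 } ⇒ simplest -217/128
RRBRBRRBBR: Left { -2,-7/4,-55/32,-109/64 }, Right { -217/128,-27/16,-13/8,-3/2,-1,0 } ⇒ simplest -435/256
RRBRBRRBBRR: Left { -2,-7/4,-55/32,-109/64 }, Right { -435/256,-217/128,-27/16,-13/8,-3/2,-1,0 } ⇒ simplest -871/512
RRBRBRRBBRRR: Left { -2,-7/4,-55/32,-109/64 }, Right { -871/512,-435/256,-217/128,-27/16,-13/8,-3/2,-1,0 } ⇒ simplest -1743/1024
RRBRBRRBBRRRR: Left { -2,-7/4,-55/32,-109/64 }, Right { -1743/1024,-871/512,-435/256,-217/128,-27/16,-13/8,-3/2,-1,0 } ⇒ simplest -3487/2048
RRBRBRRBBRRRRB: Left { -2,-7/4,-55/32,-109/64,-3487/2048 }, Right { -1743/1024,-871/512,-435/256,-217/128,-27/16,-13/8,-3/2,-1,0 } ⇒ simplest -6973/4096
RRBRBRRBBRRRRBR: Left { -2,-7/4,-55/32,-109/64,-3487/2048 }, Right { -6973/4096,-1743/1024,-871/512,-435/256,-217/128,-27/16,-13/8,-3/2,-1,0 } ⇒ simplest -13947/8192

-13947/8192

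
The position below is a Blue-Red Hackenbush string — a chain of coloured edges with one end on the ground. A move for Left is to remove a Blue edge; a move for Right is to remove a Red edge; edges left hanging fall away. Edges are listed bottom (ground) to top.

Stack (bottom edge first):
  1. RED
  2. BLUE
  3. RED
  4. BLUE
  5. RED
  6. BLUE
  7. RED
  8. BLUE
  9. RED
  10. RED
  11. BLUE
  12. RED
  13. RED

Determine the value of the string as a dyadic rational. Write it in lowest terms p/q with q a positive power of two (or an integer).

-2743/4096

Prefix values for RED BLUE RED BLUE RED BLUE RED BLUE RED RED BLUE RED RED via {L|R} + simplicity:
R: Left { (no moves) }, Right { 0 } → simplest -1
RB: Left { -1 }, Right { 0 } → simplest -1/2
RBR: Left { -1 }, Right { -1/2; 0 } → simplest -3/4
RBRB: Left { -1; -3/4 }, Right { -1/2; 0 } → simplest -5/8
RBRBR: Left { -1; -3/4 }, Right { -5/8; -1/2; 0 } → simplest -11/16
RBRBRB: Left { -1; -3/4; -11/16 }, Right { -5/8; -1/2; 0 } → simplest -21/32
RBRBRBR: Left { -1; -3/4; -11/16 }, Right { -21/32; -5/8; -1/2; 0 } → simplest -43/64
RBRBRBRB: Left { -1; -3/4; -11/16; -43/64 }, Right { -21/32; -5/8; -1/2; 0 } → simplest -85/128
RBRBRBRBR: Left { -1; -3/4; -11/16; -43/64 }, Right { -85/128; -21/32; -5/8; -1/2; 0 } → simplest -171/256
RBRBRBRBRR: Left { -1; -3/4; -11/16; -43/64 }, Right { -171/256; -85/128; -21/32; -5/8; -1/2; 0 } → simplest -343/512
RBRBRBRBRRB: Left { -1; -3/4; -11/16; -43/64; -343/512 }, Right { -171/256; -85/128; -21/32; -5/8; -1/2; 0 } → simplest -685/1024
RBRBRBRBRRBR: Left { -1; -3/4; -11/16; -43/64; -343/512 }, Right { -685/1024; -171/256; -85/128; -21/32; -5/8; -1/2; 0 } → simplest -1371/2048
RBRBRBRBRRBRR: Left { -1; -3/4; -11/16; -43/64; -343/512 }, Right { -1371/2048; -685/1024; -171/256; -85/128; -21/32; -5/8; -1/2; 0 } → simplest -2743/4096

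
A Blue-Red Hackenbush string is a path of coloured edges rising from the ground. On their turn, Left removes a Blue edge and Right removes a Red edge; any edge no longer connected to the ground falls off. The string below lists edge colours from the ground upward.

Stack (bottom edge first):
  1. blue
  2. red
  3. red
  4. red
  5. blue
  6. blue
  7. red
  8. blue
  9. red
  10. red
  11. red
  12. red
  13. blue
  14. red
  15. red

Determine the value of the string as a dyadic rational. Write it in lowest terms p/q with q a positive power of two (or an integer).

Recurse on prefixes of the 15-edge string blue red red red blue blue red blue red red red red blue red red:
edge 1 of 15 (blue): { 0 |  } = 1
edge 2 of 15 (red): { 0 | 1 } = 1/2
edge 3 of 15 (red): { 0 | 1/2 1 } = 1/4
edge 4 of 15 (red): { 0 | 1/4 1/2 1 } = 1/8
edge 5 of 15 (blue): { 0 1/8 | 1/4 1/2 1 } = 3/16
edge 6 of 15 (blue): { 0 1/8 3/16 | 1/4 1/2 1 } = 7/32
edge 7 of 15 (red): { 0 1/8 3/16 | 7/32 1/4 1/2 1 } = 13/64
edge 8 of 15 (blue): { 0 1/8 3/16 13/64 | 7/32 1/4 1/2 1 } = 27/128
edge 9 of 15 (red): { 0 1/8 3/16 13/64 | 27/128 7/32 1/4 1/2 1 } = 53/256
edge 10 of 15 (red): { 0 1/8 3/16 13/64 | 53/256 27/128 7/32 1/4 1/2 1 } = 105/512
edge 11 of 15 (red): { 0 1/8 3/16 13/64 | 105/512 53/256 27/128 7/32 1/4 1/2 1 } = 209/1024
edge 12 of 15 (red): { 0 1/8 3/16 13/64 | 209/1024 105/512 53/256 27/128 7/32 1/4 1/2 1 } = 417/2048
edge 13 of 15 (blue): { 0 1/8 3/16 13/64 417/2048 | 209/1024 105/512 53/256 27/128 7/32 1/4 1/2 1 } = 835/4096
edge 14 of 15 (red): { 0 1/8 3/16 13/64 417/2048 | 835/4096 209/1024 105/512 53/256 27/128 7/32 1/4 1/2 1 } = 1669/8192
edge 15 of 15 (red): { 0 1/8 3/16 13/64 417/2048 | 1669/8192 835/4096 209/1024 105/512 53/256 27/128 7/32 1/4 1/2 1 } = 3337/16384

3337/16384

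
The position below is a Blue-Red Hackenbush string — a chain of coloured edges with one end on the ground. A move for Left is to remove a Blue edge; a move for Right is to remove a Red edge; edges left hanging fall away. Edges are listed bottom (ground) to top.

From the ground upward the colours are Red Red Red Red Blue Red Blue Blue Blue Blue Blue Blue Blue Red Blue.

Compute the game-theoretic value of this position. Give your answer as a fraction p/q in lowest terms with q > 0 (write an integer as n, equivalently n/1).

-7173/2048

Prefix values for Red Red Red Red Blue Red Blue Blue Blue Blue Blue Blue Blue Red Blue via {L|R} + simplicity:
G(R) = { — | 0 } → -1
G(RR) = { — | -1; 0 } → -2
G(RRR) = { — | -2; -1; 0 } → -3
G(RRRR) = { — | -3; -2; -1; 0 } → -4
G(RRRRB) = { -4 | -3; -2; -1; 0 } → -7/2
G(RRRRBR) = { -4 | -7/2; -3; -2; -1; 0 } → -15/4
G(RRRRBRB) = { -4; -15/4 | -7/2; -3; -2; -1; 0 } → -29/8
G(RRRRBRBB) = { -4; -15/4; -29/8 | -7/2; -3; -2; -1; 0 } → -57/16
G(RRRRBRBBB) = { -4; -15/4; -29/8; -57/16 | -7/2; -3; -2; -1; 0 } → -113/32
G(RRRRBRBBBB) = { -4; -15/4; -29/8; -57/16; -113/32 | -7/2; -3; -2; -1; 0 } → -225/64
G(RRRRBRBBBBB) = { -4; -15/4; -29/8; -57/16; -113/32; -225/64 | -7/2; -3; -2; -1; 0 } → -449/128
G(RRRRBRBBBBBB) = { -4; -15/4; -29/8; -57/16; -113/32; -225/64; -449/128 | -7/2; -3; -2; -1; 0 } → -897/256
G(RRRRBRBBBBBBB) = { -4; -15/4; -29/8; -57/16; -113/32; -225/64; -449/128; -897/256 | -7/2; -3; -2; -1; 0 } → -1793/512
G(RRRRBRBBBBBBBR) = { -4; -15/4; -29/8; -57/16; -113/32; -225/64; -449/128; -897/256 | -1793/512; -7/2; -3; -2; -1; 0 } → -3587/1024
G(RRRRBRBBBBBBBRB) = { -4; -15/4; -29/8; -57/16; -113/32; -225/64; -449/128; -897/256; -3587/1024 | -1793/512; -7/2; -3; -2; -1; 0 } → -7173/2048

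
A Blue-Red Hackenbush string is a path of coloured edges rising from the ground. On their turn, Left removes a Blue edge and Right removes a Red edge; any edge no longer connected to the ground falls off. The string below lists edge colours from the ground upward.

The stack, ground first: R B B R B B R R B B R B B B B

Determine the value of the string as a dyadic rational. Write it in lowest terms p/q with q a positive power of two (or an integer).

-4897/16384

Build G(s[:k]) for k = 1..15, string s = R B B R B B R R B B R B B B B.
G_1 [R]  L=[∅]  R=[0]  ⇒ -1
G_2 [RB]  L=[-1]  R=[0]  ⇒ -1/2
G_3 [RBB]  L=[-1; -1/2]  R=[0]  ⇒ -1/4
G_4 [RBBR]  L=[-1; -1/2]  R=[-1/4; 0]  ⇒ -3/8
G_5 [RBBRB]  L=[-1; -1/2; -3/8]  R=[-1/4; 0]  ⇒ -5/16
G_6 [RBBRBB]  L=[-1; -1/2; -3/8; -5/16]  R=[-1/4; 0]  ⇒ -9/32
G_7 [RBBRBBR]  L=[-1; -1/2; -3/8; -5/16]  R=[-9/32; -1/4; 0]  ⇒ -19/64
G_8 [RBBRBBRR]  L=[-1; -1/2; -3/8; -5/16]  R=[-19/64; -9/32; -1/4; 0]  ⇒ -39/128
G_9 [RBBRBBRRB]  L=[-1; -1/2; -3/8; -5/16; -39/128]  R=[-19/64; -9/32; -1/4; 0]  ⇒ -77/256
G_10 [RBBRBBRRBB]  L=[-1; -1/2; -3/8; -5/16; -39/128; -77/256]  R=[-19/64; -9/32; -1/4; 0]  ⇒ -153/512
G_11 [RBBRBBRRBBR]  L=[-1; -1/2; -3/8; -5/16; -39/128; -77/256]  R=[-153/512; -19/64; -9/32; -1/4; 0]  ⇒ -307/1024
G_12 [RBBRBBRRBBRB]  L=[-1; -1/2; -3/8; -5/16; -39/128; -77/256; -307/1024]  R=[-153/512; -19/64; -9/32; -1/4; 0]  ⇒ -613/2048
G_13 [RBBRBBRRBBRBB]  L=[-1; -1/2; -3/8; -5/16; -39/128; -77/256; -307/1024; -613/2048]  R=[-153/512; -19/64; -9/32; -1/4; 0]  ⇒ -1225/4096
G_14 [RBBRBBRRBBRBBB]  L=[-1; -1/2; -3/8; -5/16; -39/128; -77/256; -307/1024; -613/2048; -1225/4096]  R=[-153/512; -19/64; -9/32; -1/4; 0]  ⇒ -2449/8192
G_15 [RBBRBBRRBBRBBBB]  L=[-1; -1/2; -3/8; -5/16; -39/128; -77/256; -307/1024; -613/2048; -1225/4096; -2449/8192]  R=[-153/512; -19/64; -9/32; -1/4; 0]  ⇒ -4897/16384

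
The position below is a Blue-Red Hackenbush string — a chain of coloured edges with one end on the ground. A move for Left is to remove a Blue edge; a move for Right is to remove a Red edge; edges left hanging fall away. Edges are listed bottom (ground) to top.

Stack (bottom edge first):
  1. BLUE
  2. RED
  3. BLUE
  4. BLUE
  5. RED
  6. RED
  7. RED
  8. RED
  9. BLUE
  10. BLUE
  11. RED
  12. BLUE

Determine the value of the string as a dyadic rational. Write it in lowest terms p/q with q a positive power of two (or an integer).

1563/2048

v_1 [B]  L=[0]  R=[·]  -> 1
v_2 [BR]  L=[0]  R=[1]  -> 1/2
v_3 [BRB]  L=[0 1/2]  R=[1]  -> 3/4
v_4 [BRBB]  L=[0 1/2 3/4]  R=[1]  -> 7/8
v_5 [BRBBR]  L=[0 1/2 3/4]  R=[7/8 1]  -> 13/16
v_6 [BRBBRR]  L=[0 1/2 3/4]  R=[13/16 7/8 1]  -> 25/32
v_7 [BRBBRRR]  L=[0 1/2 3/4]  R=[25/32 13/16 7/8 1]  -> 49/64
v_8 [BRBBRRRR]  L=[0 1/2 3/4]  R=[49/64 25/32 13/16 7/8 1]  -> 97/128
v_9 [BRBBRRRRB]  L=[0 1/2 3/4 97/128]  R=[49/64 25/32 13/16 7/8 1]  -> 195/256
v_10 [BRBBRRRRBB]  L=[0 1/2 3/4 97/128 195/256]  R=[49/64 25/32 13/16 7/8 1]  -> 391/512
v_11 [BRBBRRRRBBR]  L=[0 1/2 3/4 97/128 195/256]  R=[391/512 49/64 25/32 13/16 7/8 1]  -> 781/1024
v_12 [BRBBRRRRBBRB]  L=[0 1/2 3/4 97/128 195/256 781/1024]  R=[391/512 49/64 25/32 13/16 7/8 1]  -> 1563/2048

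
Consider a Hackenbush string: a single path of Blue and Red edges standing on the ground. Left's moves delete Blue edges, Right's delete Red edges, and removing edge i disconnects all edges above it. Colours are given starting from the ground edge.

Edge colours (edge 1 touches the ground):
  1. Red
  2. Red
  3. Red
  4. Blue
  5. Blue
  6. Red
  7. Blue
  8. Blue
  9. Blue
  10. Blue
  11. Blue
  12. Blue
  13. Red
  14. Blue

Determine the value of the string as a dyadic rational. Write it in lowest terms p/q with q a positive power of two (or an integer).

G(R) = {  | 0 } so -1
G(RR) = {  | -1,0 } so -2
G(RRR) = {  | -2,-1,0 } so -3
G(RRRB) = { -3 | -2,-1,0 } so -5/2
G(RRRBB) = { -3,-5/2 | -2,-1,0 } so -9/4
G(RRRBBR) = { -3,-5/2 | -9/4,-2,-1,0 } so -19/8
G(RRRBBRB) = { -3,-5/2,-19/8 | -9/4,-2,-1,0 } so -37/16
G(RRRBBRBB) = { -3,-5/2,-19/8,-37/16 | -9/4,-2,-1,0 } so -73/32
G(RRRBBRBBB) = { -3,-5/2,-19/8,-37/16,-73/32 | -9/4,-2,-1,0 } so -145/64
G(RRRBBRBBBB) = { -3,-5/2,-19/8,-37/16,-73/32,-145/64 | -9/4,-2,-1,0 } so -289/128
G(RRRBBRBBBBB) = { -3,-5/2,-19/8,-37/16,-73/32,-145/64,-289/128 | -9/4,-2,-1,0 } so -577/256
G(RRRBBRBBBBBB) = { -3,-5/2,-19/8,-37/16,-73/32,-145/64,-289/128,-577/256 | -9/4,-2,-1,0 } so -1153/512
G(RRRBBRBBBBBBR) = { -3,-5/2,-19/8,-37/16,-73/32,-145/64,-289/128,-577/256 | -1153/512,-9/4,-2,-1,0 } so -2307/1024
G(RRRBBRBBBBBBRB) = { -3,-5/2,-19/8,-37/16,-73/32,-145/64,-289/128,-577/256,-2307/1024 | -1153/512,-9/4,-2,-1,0 } so -4613/2048

-4613/2048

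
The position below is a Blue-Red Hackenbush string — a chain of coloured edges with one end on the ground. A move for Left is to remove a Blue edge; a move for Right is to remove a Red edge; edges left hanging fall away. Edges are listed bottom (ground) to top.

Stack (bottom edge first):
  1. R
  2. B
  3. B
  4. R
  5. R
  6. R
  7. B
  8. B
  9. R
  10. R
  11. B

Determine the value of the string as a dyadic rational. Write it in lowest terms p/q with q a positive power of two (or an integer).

Prefix values for R B B R R R B B R R B via {L|R} + simplicity:
edge 1 of 11 (R): { · | 0 } => -1
edge 2 of 11 (B): { -1 | 0 } => -1/2
edge 3 of 11 (B): { -1 -1/2 | 0 } => -1/4
edge 4 of 11 (R): { -1 -1/2 | -1/4 0 } => -3/8
edge 5 of 11 (R): { -1 -1/2 | -3/8 -1/4 0 } => -7/16
edge 6 of 11 (R): { -1 -1/2 | -7/16 -3/8 -1/4 0 } => -15/32
edge 7 of 11 (B): { -1 -1/2 -15/32 | -7/16 -3/8 -1/4 0 } => -29/64
edge 8 of 11 (B): { -1 -1/2 -15/32 -29/64 | -7/16 -3/8 -1/4 0 } => -57/128
edge 9 of 11 (R): { -1 -1/2 -15/32 -29/64 | -57/128 -7/16 -3/8 -1/4 0 } => -115/256
edge 10 of 11 (R): { -1 -1/2 -15/32 -29/64 | -115/256 -57/128 -7/16 -3/8 -1/4 0 } => -231/512
edge 11 of 11 (B): { -1 -1/2 -15/32 -29/64 -231/512 | -115/256 -57/128 -7/16 -3/8 -1/4 0 } => -461/1024

-461/1024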